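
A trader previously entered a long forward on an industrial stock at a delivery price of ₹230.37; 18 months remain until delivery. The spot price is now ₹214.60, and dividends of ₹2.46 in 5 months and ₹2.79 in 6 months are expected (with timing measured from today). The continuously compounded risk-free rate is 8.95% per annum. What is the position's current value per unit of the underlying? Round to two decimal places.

PV(remaining dividends) I = 2.46·e^(−0.0895·5/12) + 2.79·e^(−0.0895·6/12) = 5.0379
Current forward F = (S − I)·e^(rT) = (214.60 − 5.0379)·e^(0.0895·18/12) = 209.5621 × 1.143679 = 239.6718
Value (long) = (F − K)·e^(−rT) = (239.6718 − 230.37) × 0.874371 = 8.1332
Value = ₹8.13

₹8.13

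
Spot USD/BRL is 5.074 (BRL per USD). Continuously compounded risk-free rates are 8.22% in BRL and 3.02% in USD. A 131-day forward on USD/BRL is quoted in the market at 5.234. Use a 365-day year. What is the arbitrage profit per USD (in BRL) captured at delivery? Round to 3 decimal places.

Fair forward: F* = S·e^(carry·T), with carry = (r_BRL − r_USD) = 0.0822 − 0.0302 = 0.0520
F* = 5.074 · e^(0.0520 × 131/365) = 5.074 · e^0.018663 = 5.074 × 1.018838 = 5.1696
Market 5.234 > fair 5.1696: forward overpriced → cash-and-carry (buy spot, short the forward).
At maturity, profit = |F_mkt − F*| = |5.234 − 5.1696| = 0.064 per USD (in BRL)

0.064 per USD (in BRL)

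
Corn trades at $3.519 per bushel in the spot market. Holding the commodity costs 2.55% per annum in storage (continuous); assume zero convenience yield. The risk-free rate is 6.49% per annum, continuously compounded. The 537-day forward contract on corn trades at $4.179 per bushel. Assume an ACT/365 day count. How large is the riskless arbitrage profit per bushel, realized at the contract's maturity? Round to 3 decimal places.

Fair forward: F* = S·e^(carry·T), with carry = (r + u) = 0.0649 + 0.0255 = 0.0904
F* = 3.519 · e^(0.0904 × 537/365) = 3.519 · e^0.132999 = 3.519 × 1.142249 = $4.0196
Market $4.179 > fair $4.0196: forward overpriced → cash-and-carry (buy spot, short the forward).
At maturity, profit = |F_mkt − F*| = |4.179 − 4.0196| = $0.159 per bushel

$0.159 per bushel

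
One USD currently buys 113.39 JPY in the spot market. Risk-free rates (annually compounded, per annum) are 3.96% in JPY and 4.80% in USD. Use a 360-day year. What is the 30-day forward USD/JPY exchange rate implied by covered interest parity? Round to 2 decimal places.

By covered interest parity, F = S · (1+r_JPY)^T / (1+r_USD)^T
= 113.39 × 1.003242 / 1.003915 = 113.39 × 0.999330
F = 113.31 JPY per USD

113.31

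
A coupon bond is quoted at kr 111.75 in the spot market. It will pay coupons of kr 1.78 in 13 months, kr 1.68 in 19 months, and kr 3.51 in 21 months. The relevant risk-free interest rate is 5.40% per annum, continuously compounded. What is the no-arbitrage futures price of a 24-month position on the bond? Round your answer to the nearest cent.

kr 117.35

PV(coupons) I = 1.78·e^(−0.0540·13/12) + 1.68·e^(−0.0540·19/12) + 3.51·e^(−0.0540·21/12)
I = 1.6789 + 1.5423 + 3.1935 = 6.4147
F = (S − I)·e^(rT) = (111.75 − 6.4147) · e^(0.0540·24/12)
= 105.3353 · e^0.108000 = 105.3353 × 1.114048 = kr 117.35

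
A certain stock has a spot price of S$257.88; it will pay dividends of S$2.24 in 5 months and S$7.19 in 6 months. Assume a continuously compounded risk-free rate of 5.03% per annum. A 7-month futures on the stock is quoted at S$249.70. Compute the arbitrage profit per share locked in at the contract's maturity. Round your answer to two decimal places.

PV(dividends) I = 2.24·e^(−0.0503·5/12) + 7.19·e^(−0.0503·6/12) = 9.2050
Fair futures F* = (S − I)·e^(rT) = (257.88 − 9.2050)·e^0.029342 = 248.6750 × 1.029777 = 256.0798
Market S$249.70 < fair 256.0798: forward underpriced → reverse cash-and-carry (short the stock, invest proceeds at r, pay the dividends, go long the forward).
Profit at T = |F_mkt − F*| = |249.70 − 256.0798| = S$6.38 per share

S$6.38 per share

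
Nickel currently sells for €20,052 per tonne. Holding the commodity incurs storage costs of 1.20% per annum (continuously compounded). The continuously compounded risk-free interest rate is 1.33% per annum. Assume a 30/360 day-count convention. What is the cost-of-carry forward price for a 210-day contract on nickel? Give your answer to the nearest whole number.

€20,350 per tonne

Net carry = r + u − y = 0.0133 + 0.0120 − 0.0000 = 0.0253
F = S·e^((r+u−y)T) = 20052 · e^(0.0253 × 210/360) = 20052 · e^0.014758
= 20052 × 1.014867 = €20,350 per tonne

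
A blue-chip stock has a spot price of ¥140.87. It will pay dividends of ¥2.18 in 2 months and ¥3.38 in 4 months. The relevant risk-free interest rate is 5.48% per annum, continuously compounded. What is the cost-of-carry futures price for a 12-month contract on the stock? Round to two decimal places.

¥143.02

PV(dividends) I = 2.18·e^(−0.0548·2/12) + 3.38·e^(−0.0548·4/12)
I = 2.1602 + 3.3188 = 5.4790
F = (S − I)·e^(rT) = (140.87 − 5.4790) · e^(0.0548·12/12)
= 135.3910 · e^0.054800 = 135.3910 × 1.056329 = ¥143.02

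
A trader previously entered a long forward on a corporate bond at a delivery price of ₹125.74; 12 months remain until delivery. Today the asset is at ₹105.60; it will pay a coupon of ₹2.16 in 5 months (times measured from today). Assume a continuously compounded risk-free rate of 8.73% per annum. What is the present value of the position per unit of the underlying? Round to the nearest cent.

PV(remaining coupons) I = 2.16·e^(−0.0873·5/12) = 2.0828
Current forward F = (S − I)·e^(rT) = (105.60 − 2.0828)·e^(0.0873·12/12) = 103.5172 × 1.091224 = 112.9605
Value (long) = (F − K)·e^(−rT) = (112.9605 − 125.74) × 0.916402 = -11.7112
Value = -₹11.71

-₹11.71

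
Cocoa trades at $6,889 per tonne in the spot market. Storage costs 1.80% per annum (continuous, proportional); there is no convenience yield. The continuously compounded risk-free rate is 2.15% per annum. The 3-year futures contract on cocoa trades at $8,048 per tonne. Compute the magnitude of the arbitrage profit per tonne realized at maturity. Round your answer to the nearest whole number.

Fair futures: F* = S·e^(carry·T), with carry = (r + u) = 0.0215 + 0.0180 = 0.0395
F* = 6889 · e^(0.0395 × 3) = 6889 · e^0.118500 = 6889 × 1.125807 = $7755.6844
Market $8048 > fair $7755.6844: forward overpriced → cash-and-carry (buy spot, short the forward).
At maturity, profit = |F_mkt − F*| = |8048 − 7755.6844| = $292 per tonne

$292 per tonne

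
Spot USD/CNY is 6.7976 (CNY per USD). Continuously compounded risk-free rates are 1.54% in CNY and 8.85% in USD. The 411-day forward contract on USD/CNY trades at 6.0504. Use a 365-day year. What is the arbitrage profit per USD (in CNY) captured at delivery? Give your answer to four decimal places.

Fair forward: F* = S·e^(carry·T), with carry = (r_CNY − r_USD) = 0.0154 − 0.0885 = -0.0731
F* = 6.7976 · e^(-0.0731 × 411/365) = 6.7976 · e^-0.082313 = 6.7976 × 0.920984 = 6.2605
Market 6.0504 < fair 6.2605: forward underpriced → reverse cash-and-carry (short spot, go long the forward).
At maturity, profit = |F_mkt − F*| = |6.0504 − 6.2605| = 0.2101 per USD (in CNY)

0.2101 per USD (in CNY)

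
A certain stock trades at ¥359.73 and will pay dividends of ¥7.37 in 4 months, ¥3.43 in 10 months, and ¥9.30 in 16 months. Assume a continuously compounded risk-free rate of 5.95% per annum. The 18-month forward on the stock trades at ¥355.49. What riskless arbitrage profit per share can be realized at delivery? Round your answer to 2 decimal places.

PV(dividends) I = 7.37·e^(−0.0595·4/12) + 3.43·e^(−0.0595·10/12) + 9.30·e^(−0.0595·16/12) = 19.0801
Fair forward F* = (S − I)·e^(rT) = (359.73 − 19.0801)·e^0.089250 = 340.6499 × 1.093354 = 372.4509
Market ¥355.49 < fair 372.4509: forward underpriced → reverse cash-and-carry (short the stock, invest proceeds at r, pay the dividends, go long the forward).
Profit at T = |F_mkt − F*| = |355.49 − 372.4509| = ¥16.96 per share

¥16.96 per share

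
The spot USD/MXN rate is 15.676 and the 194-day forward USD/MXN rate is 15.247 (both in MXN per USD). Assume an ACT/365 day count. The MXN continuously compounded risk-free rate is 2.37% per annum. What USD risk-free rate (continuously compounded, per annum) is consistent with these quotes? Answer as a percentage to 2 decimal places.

F = S·e^((r_MXN − r_USD)T) ⇒ r_USD = r_MXN − ln(F/S)/T
ln(15.247/15.676) = -0.027748; /(194/365) = -0.052206
r_USD = 0.0237 + 0.052206 = 0.075906
r_USD = 7.59%

7.59%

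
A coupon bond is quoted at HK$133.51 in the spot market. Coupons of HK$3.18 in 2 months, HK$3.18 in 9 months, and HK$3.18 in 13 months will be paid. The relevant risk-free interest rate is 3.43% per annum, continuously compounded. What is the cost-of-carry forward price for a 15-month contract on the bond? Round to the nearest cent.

PV(coupons) I = 3.18·e^(−0.0343·2/12) + 3.18·e^(−0.0343·9/12) + 3.18·e^(−0.0343·13/12)
I = 3.1619 + 3.0992 + 3.0640 = 9.3251
F = (S − I)·e^(rT) = (133.51 − 9.3251) · e^(0.0343·15/12)
= 124.1849 · e^0.042875 = 124.1849 × 1.043807 = HK$129.63

HK$129.63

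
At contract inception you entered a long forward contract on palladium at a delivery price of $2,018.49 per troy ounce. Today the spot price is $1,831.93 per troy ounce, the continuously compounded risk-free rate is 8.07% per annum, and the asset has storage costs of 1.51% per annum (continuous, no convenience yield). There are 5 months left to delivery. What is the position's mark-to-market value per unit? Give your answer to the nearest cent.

Current fair forward for the remaining 5 months: F = S·e^((r + u)·T), (r + u) = 0.0807 + 0.0151 = 0.0958
F = 1831.93 · e^(0.0958 × 5/12) = 1831.93 × 1.04072404 = 1906.5336
Value of long forward = (F − K)·e^(−rT) = (1906.5336 − 2018.49) · e^(−0.0807·5/12)
= -111.9564 × 0.96693404 = -108.25

-$108.25 per troy ounce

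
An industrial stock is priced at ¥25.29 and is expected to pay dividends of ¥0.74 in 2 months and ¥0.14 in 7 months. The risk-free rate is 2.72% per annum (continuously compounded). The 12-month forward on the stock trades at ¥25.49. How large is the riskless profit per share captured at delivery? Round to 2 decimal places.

¥0.40 per share

PV(dividends) I = 0.74·e^(−0.0272·2/12) + 0.14·e^(−0.0272·7/12) = 0.8744
Fair forward F* = (S − I)·e^(rT) = (25.29 − 0.8744)·e^0.027200 = 24.4156 × 1.027573 = 25.0888
Market ¥25.49 > fair 25.0888: forward overpriced → cash-and-carry (borrow at r, buy the stock and collect the dividends, short the forward).
Profit at T = |F_mkt − F*| = |25.49 − 25.0888| = ¥0.40 per share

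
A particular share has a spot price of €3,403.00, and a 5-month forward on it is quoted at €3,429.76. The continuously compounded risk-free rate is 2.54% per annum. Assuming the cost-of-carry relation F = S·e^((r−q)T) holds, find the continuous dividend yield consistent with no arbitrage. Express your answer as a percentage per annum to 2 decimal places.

0.66%

From F = S·e^((r−q)T): (r − q) = ln(F/S)/T
ln(3429.76/3403.00) = ln(1.007864) = 0.007833
(r − q) = 0.007833 / (5/12) = 0.018799
q = r − ln(F/S)/T = 0.0254 − 0.018799 = 0.006601
q = 0.66%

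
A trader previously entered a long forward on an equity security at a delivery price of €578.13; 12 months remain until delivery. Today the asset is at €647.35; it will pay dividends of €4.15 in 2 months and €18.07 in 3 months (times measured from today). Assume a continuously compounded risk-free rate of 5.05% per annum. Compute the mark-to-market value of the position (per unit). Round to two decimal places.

€75.73

PV(remaining dividends) I = 4.15·e^(−0.0505·2/12) + 18.07·e^(−0.0505·3/12) = 21.9585
Current forward F = (S − I)·e^(rT) = (647.35 − 21.9585)·e^(0.0505·12/12) = 625.3915 × 1.051797 = 657.7849
Value (long) = (F − K)·e^(−rT) = (657.7849 − 578.13) × 0.950754 = 75.7322
Value = €75.73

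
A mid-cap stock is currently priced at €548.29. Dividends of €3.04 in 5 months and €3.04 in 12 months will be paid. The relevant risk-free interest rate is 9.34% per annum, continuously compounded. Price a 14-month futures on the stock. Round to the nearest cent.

PV(dividends) I = 3.04·e^(−0.0934·5/12) + 3.04·e^(−0.0934·12/12)
I = 2.9240 + 2.7689 = 5.6929
F = (S − I)·e^(rT) = (548.29 − 5.6929) · e^(0.0934·14/12)
= 542.5971 · e^0.108967 = 542.5971 × 1.115126 = €605.06

€605.06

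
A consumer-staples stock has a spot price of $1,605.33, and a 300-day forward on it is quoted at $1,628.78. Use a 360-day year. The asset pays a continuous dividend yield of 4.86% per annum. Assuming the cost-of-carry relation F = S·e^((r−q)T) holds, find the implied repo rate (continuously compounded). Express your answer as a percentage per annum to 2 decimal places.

From F = S·e^((r−q)T): (r − q) = ln(F/S)/T
ln(1628.78/1605.33) = ln(1.014608) = 0.014502
(r − q) = 0.014502 / (300/360) = 0.017402
r = ln(F/S)/T + q = 0.017402 + 0.0486 = 0.066002
r = 6.60%

6.60%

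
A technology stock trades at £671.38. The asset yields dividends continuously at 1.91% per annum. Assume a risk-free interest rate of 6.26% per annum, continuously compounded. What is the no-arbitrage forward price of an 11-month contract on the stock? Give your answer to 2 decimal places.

F = S·e^((r − q)T) = 671.38 · e^((0.0626 − 0.0191) × 11/12)
= 671.38 · e^0.039875 = 671.38 × 1.040681
F = £698.69

£698.69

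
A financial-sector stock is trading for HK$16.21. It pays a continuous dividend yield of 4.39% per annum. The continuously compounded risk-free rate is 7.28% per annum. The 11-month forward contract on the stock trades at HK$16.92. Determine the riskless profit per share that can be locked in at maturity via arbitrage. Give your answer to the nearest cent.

Fair forward: F* = S·e^(carry·T), with carry = (r − q) = 0.0728 − 0.0439 = 0.0289
F* = 16.21 · e^(0.0289 × 11/12) = 16.21 · e^0.026492 = 16.21 × 1.026846 = HK$16.6452
Market HK$16.92 > fair HK$16.6452: forward overpriced → cash-and-carry (buy spot, short the forward).
At maturity, profit = |F_mkt − F*| = |16.92 − 16.6452| = HK$0.27 per share

HK$0.27 per share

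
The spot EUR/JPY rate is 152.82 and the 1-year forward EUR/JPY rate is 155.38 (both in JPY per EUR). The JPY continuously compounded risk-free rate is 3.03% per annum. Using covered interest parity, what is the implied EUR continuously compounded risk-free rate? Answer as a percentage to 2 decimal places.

F = S·e^((r_JPY − r_EUR)T) ⇒ r_EUR = r_JPY − ln(F/S)/T
ln(155.38/152.82) = 0.016613; /(1) = 0.016613
r_EUR = 0.0303 − 0.016613 = 0.013687
r_EUR = 1.37%

1.37%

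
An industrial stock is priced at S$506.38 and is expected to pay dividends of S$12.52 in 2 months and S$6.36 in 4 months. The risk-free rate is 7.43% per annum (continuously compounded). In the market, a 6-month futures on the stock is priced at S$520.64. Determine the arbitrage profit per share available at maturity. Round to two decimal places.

S$14.37 per share

PV(dividends) I = 12.52·e^(−0.0743·2/12) + 6.36·e^(−0.0743·4/12) = 18.5703
Fair futures F* = (S − I)·e^(rT) = (506.38 − 18.5703)·e^0.037150 = 487.8097 × 1.037849 = 506.2728
Market S$520.64 > fair 506.2728: forward overpriced → cash-and-carry (borrow at r, buy the stock and collect the dividends, short the forward).
Profit at T = |F_mkt − F*| = |520.64 − 506.2728| = S$14.37 per share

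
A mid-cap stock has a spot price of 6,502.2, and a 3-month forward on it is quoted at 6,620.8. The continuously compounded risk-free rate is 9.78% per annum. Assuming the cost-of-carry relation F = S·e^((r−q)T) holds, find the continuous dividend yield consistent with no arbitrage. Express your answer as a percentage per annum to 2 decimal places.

From F = S·e^((r−q)T): (r − q) = ln(F/S)/T
ln(6620.8/6502.2) = ln(1.018240) = 0.018076
(r − q) = 0.018076 / (3/12) = 0.072304
q = r − ln(F/S)/T = 0.0978 − 0.072304 = 0.025496
q = 2.55%

2.55%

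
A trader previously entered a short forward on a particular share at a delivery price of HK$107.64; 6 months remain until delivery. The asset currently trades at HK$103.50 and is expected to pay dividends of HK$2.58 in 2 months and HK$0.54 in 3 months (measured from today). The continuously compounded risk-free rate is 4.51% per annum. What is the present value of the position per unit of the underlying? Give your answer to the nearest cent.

HK$4.83

PV(remaining dividends) I = 2.58·e^(−0.0451·2/12) + 0.54·e^(−0.0451·3/12) = 3.0946
Current forward F = (S − I)·e^(rT) = (103.50 − 3.0946)·e^(0.0451·6/12) = 100.4054 × 1.022806 = 102.6952
Value (long) = (F − K)·e^(−rT) = (102.6952 − 107.64) × 0.977702 = -4.8345
Short position value = −(long value) = HK$4.83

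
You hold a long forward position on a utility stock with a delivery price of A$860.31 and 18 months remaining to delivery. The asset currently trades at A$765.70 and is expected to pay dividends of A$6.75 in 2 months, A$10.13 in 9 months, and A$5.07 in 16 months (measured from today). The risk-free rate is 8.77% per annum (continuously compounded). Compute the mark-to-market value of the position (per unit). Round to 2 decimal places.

-A$9.21

PV(remaining dividends) I = 6.75·e^(−0.0877·2/12) + 10.13·e^(−0.0877·9/12) + 5.07·e^(−0.0877·16/12) = 20.6477
Current forward F = (S − I)·e^(rT) = (765.70 − 20.6477)·e^(0.0877·18/12) = 745.0523 × 1.140595 = 849.8029
Value (long) = (F − K)·e^(−rT) = (849.8029 − 860.31) × 0.876735 = -9.2119
Value = -A$9.21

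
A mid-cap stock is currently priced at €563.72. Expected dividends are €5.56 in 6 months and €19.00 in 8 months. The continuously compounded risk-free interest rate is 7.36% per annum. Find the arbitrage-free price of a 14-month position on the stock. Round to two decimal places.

€588.71

PV(dividends) I = 5.56·e^(−0.0736·6/12) + 19.00·e^(−0.0736·8/12)
I = 5.3591 + 18.0902 = 23.4493
F = (S − I)·e^(rT) = (563.72 − 23.4493) · e^(0.0736·14/12)
= 540.2707 · e^0.085867 = 540.2707 × 1.089661 = €588.71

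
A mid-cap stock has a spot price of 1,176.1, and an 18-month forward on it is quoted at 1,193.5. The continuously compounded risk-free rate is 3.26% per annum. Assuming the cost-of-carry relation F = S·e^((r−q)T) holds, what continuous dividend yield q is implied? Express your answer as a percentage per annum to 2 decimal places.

2.28%

From F = S·e^((r−q)T): (r − q) = ln(F/S)/T
ln(1193.5/1176.1) = ln(1.014795) = 0.014687
(r − q) = 0.014687 / (18/12) = 0.009791
q = r − ln(F/S)/T = 0.0326 − 0.009791 = 0.022809
q = 2.28%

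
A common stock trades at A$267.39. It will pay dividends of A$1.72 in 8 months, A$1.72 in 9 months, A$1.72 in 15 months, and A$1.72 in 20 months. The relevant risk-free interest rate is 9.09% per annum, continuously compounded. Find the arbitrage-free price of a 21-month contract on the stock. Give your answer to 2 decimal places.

A$306.18

PV(dividends) I = 1.72·e^(−0.0909·8/12) + 1.72·e^(−0.0909·9/12) + 1.72·e^(−0.0909·15/12) + 1.72·e^(−0.0909·20/12)
I = 1.6189 + 1.6066 + 1.5353 + 1.4782 = 6.2390
F = (S − I)·e^(rT) = (267.39 − 6.2390) · e^(0.0909·21/12)
= 261.1510 · e^0.159075 = 261.1510 × 1.172426 = A$306.18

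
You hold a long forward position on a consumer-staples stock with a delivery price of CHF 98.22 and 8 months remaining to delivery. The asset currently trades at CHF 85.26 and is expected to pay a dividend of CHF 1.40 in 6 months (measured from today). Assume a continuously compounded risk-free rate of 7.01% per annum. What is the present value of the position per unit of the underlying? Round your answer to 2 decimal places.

PV(remaining dividends) I = 1.40·e^(−0.0701·6/12) = 1.3518
Current forward F = (S − I)·e^(rT) = (85.26 − 1.3518)·e^(0.0701·8/12) = 83.9082 × 1.047843 = 87.9226
Value (long) = (F − K)·e^(−rT) = (87.9226 − 98.22) × 0.954342 = -9.8272
Value = -CHF 9.83

-CHF 9.83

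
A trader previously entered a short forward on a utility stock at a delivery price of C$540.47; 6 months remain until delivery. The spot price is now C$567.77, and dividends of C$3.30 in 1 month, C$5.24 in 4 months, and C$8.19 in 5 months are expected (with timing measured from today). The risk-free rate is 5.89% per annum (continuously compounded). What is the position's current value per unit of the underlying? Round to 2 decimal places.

PV(remaining dividends) I = 3.30·e^(−0.0589·1/12) + 5.24·e^(−0.0589·4/12) + 8.19·e^(−0.0589·5/12) = 16.4134
Current forward F = (S − I)·e^(rT) = (567.77 − 16.4134)·e^(0.0589·6/12) = 551.3566 × 1.029888 = 567.8355
Value (long) = (F − K)·e^(−rT) = (567.8355 − 540.47) × 0.970979 = 26.5713
Short position value = −(long value) = -C$26.57

-C$26.57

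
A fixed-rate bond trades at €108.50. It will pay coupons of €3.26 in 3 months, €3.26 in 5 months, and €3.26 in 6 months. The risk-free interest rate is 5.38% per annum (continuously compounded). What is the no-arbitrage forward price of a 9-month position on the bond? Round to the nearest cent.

€103.00

PV(coupons) I = 3.26·e^(−0.0538·3/12) + 3.26·e^(−0.0538·5/12) + 3.26·e^(−0.0538·6/12)
I = 3.2164 + 3.1877 + 3.1735 = 9.5776
F = (S − I)·e^(rT) = (108.50 − 9.5776) · e^(0.0538·9/12)
= 98.9224 · e^0.040350 = 98.9224 × 1.041175 = €103.00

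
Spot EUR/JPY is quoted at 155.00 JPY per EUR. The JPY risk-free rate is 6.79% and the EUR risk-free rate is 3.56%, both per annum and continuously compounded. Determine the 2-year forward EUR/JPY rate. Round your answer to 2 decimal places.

F = S·e^((r_JPY − r_EUR)T) = 155.00 · e^((0.0679 − 0.0356) × 2)
= 155.00 · e^0.064600 = 155.00 × 1.066732
F = 165.34 JPY per EUR

165.34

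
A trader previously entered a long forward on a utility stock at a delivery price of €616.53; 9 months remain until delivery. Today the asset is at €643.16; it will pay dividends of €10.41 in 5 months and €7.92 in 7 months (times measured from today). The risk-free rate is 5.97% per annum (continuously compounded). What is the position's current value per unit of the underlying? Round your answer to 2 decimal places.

PV(remaining dividends) I = 10.41·e^(−0.0597·5/12) + 7.92·e^(−0.0597·7/12) = 17.8032
Current forward F = (S − I)·e^(rT) = (643.16 − 17.8032)·e^(0.0597·9/12) = 625.3568 × 1.045793 = 653.9938
Value (long) = (F − K)·e^(−rT) = (653.9938 − 616.53) × 0.956213 = 35.8234
Value = €35.82

€35.82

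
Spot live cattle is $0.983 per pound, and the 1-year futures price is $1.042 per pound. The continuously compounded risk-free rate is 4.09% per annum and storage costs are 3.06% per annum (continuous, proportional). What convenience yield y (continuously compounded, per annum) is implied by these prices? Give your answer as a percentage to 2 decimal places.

F = S·e^((r+u−y)T) ⇒ (r+u−y) = ln(F/S)/T
ln(1.042/0.983) = 0.058288; /T ⇒ 0.058288
y = r + u − ln(F/S)/T = 0.0409 + 0.0306 − 0.058288 = 0.013212
y = 1.32%

1.32%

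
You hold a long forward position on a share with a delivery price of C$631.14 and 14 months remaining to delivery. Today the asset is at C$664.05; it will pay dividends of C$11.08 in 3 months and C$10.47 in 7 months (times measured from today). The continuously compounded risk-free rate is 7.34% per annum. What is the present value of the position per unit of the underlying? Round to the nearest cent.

C$63.80

PV(remaining dividends) I = 11.08·e^(−0.0734·3/12) + 10.47·e^(−0.0734·7/12) = 20.9097
Current forward F = (S − I)·e^(rT) = (664.05 − 20.9097)·e^(0.0734·14/12) = 643.1403 × 1.089407 = 700.6415
Value (long) = (F − K)·e^(−rT) = (700.6415 − 631.14) × 0.917931 = 63.7976
Value = C$63.80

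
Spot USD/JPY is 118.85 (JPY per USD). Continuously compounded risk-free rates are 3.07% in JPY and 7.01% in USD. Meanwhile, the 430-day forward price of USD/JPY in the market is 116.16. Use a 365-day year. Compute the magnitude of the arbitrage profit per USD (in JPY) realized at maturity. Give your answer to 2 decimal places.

Fair forward: F* = S·e^(carry·T), with carry = (r_JPY − r_USD) = 0.0307 − 0.0701 = -0.0394
F* = 118.85 · e^(-0.0394 × 430/365) = 118.85 · e^-0.046416 = 118.85 × 0.954645 = 113.4596
Market 116.16 > fair 113.4596: forward overpriced → cash-and-carry (buy spot, short the forward).
At maturity, profit = |F_mkt − F*| = |116.16 − 113.4596| = 2.70 per USD (in JPY)

2.70 per USD (in JPY)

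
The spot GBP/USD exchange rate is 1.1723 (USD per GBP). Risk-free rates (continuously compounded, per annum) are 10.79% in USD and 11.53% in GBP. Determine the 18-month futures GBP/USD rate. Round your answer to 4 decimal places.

1.1594

F = S·e^((r_USD − r_GBP)T) = 1.1723 · e^((0.1079 − 0.1153) × 18/12)
= 1.1723 · e^-0.011100 = 1.1723 × 0.988961
F = 1.1594 USD per GBP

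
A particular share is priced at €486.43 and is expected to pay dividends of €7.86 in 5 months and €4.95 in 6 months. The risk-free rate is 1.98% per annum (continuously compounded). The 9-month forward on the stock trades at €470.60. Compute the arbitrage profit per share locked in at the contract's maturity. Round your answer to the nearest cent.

€10.22 per share

PV(dividends) I = 7.86·e^(−0.0198·5/12) + 4.95·e^(−0.0198·6/12) = 12.6967
Fair forward F* = (S − I)·e^(rT) = (486.43 − 12.6967)·e^0.014850 = 473.7333 × 1.014961 = 480.8208
Market €470.60 < fair 480.8208: forward underpriced → reverse cash-and-carry (short the stock, invest proceeds at r, pay the dividends, go long the forward).
Profit at T = |F_mkt − F*| = |470.60 − 480.8208| = €10.22 per share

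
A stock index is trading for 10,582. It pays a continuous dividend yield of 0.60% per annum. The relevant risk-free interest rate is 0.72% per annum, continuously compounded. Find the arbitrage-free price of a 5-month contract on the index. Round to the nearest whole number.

F = S·e^((r − q)T) = 10582 · e^((0.0072 − 0.0060) × 5/12)
= 10582 · e^0.000500 = 10582 × 1.000500
F = 10,587

10,587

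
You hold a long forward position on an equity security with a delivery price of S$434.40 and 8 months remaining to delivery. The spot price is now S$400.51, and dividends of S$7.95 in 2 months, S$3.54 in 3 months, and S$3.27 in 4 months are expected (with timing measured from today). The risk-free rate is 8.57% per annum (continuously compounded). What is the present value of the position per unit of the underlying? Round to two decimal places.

-S$24.25

PV(remaining dividends) I = 7.95·e^(−0.0857·2/12) + 3.54·e^(−0.0857·3/12) + 3.27·e^(−0.0857·4/12) = 14.4801
Current forward F = (S − I)·e^(rT) = (400.51 − 14.4801)·e^(0.0857·8/12) = 386.0299 × 1.058797 = 408.7273
Value (long) = (F − K)·e^(−rT) = (408.7273 − 434.40) × 0.944468 = -24.2470
Value = -S$24.25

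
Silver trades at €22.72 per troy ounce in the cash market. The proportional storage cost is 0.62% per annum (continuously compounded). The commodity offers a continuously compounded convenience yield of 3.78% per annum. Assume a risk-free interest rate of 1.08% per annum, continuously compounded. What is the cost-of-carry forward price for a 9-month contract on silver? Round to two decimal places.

€22.37 per troy ounce

Net carry = r + u − y = 0.0108 + 0.0062 − 0.0378 = -0.0208
F = S·e^((r+u−y)T) = 22.72 · e^(-0.0208 × 9/12) = 22.72 · e^-0.015600
= 22.72 × 0.984521 = €22.37 per troy ounce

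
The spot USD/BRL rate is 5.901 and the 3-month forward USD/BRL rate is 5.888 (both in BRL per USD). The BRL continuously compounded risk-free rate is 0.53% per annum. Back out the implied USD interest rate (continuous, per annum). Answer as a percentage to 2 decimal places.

F = S·e^((r_BRL − r_USD)T) ⇒ r_USD = r_BRL − ln(F/S)/T
ln(5.888/5.901) = -0.002205; /(3/12) = -0.008820
r_USD = 0.0053 + 0.008820 = 0.014120
r_USD = 1.41%

1.41%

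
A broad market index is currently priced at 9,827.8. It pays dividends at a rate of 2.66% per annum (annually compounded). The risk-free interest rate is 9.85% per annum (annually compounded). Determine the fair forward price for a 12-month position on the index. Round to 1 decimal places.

F = S · (1+r)^T / (1+q)^T
= 9827.8 × 1.098500 / 1.026600 = 9827.8 × 1.070037
F = 10,516.1

10,516.1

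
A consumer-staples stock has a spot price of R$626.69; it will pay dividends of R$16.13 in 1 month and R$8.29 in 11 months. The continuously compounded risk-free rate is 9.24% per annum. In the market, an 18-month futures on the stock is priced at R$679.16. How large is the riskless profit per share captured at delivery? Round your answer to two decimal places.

PV(dividends) I = 16.13·e^(−0.0924·1/12) + 8.29·e^(−0.0924·11/12) = 23.6230
Fair futures F* = (S − I)·e^(rT) = (626.69 − 23.6230)·e^0.138600 = 603.0670 × 1.148665 = 692.7220
Market R$679.16 < fair 692.7220: forward underpriced → reverse cash-and-carry (short the stock, invest proceeds at r, pay the dividends, go long the forward).
Profit at T = |F_mkt − F*| = |679.16 − 692.7220| = R$13.56 per share

R$13.56 per share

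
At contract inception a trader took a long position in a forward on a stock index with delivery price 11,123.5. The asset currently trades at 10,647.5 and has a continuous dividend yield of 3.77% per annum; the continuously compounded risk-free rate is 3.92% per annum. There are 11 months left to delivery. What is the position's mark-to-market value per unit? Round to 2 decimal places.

Current fair forward for the remaining 11 months: F = S·e^((r − q)·T), (r − q) = 0.0392 − 0.0377 = 0.0015
F = 10647.5 · e^(0.0015 × 11/12) = 10647.5 × 1.00137595 = 10662.1504
Value of long forward = (F − K)·e^(−rT) = (10662.1504 − 11123.5) · e^(−0.0392·11/12)
= -461.3496 × 0.96470460 = -445.07

-445.07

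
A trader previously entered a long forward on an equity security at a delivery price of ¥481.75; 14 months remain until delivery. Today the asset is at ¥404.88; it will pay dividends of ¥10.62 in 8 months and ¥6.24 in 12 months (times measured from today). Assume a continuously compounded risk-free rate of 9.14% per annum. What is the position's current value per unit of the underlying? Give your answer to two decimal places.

-¥43.83

PV(remaining dividends) I = 10.62·e^(−0.0914·8/12) + 6.24·e^(−0.0914·12/12) = 15.6872
Current forward F = (S − I)·e^(rT) = (404.88 − 15.6872)·e^(0.0914·14/12) = 389.1928 × 1.112526 = 432.9871
Value (long) = (F − K)·e^(−rT) = (432.9871 − 481.75) × 0.898855 = -43.8308
Value = -¥43.83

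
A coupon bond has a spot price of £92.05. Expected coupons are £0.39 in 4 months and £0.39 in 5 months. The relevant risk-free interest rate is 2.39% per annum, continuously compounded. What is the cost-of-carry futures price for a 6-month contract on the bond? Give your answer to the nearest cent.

£92.37

PV(coupons) I = 0.39·e^(−0.0239·4/12) + 0.39·e^(−0.0239·5/12)
I = 0.3869 + 0.3861 = 0.7730
F = (S − I)·e^(rT) = (92.05 − 0.7730) · e^(0.0239·6/12)
= 91.2770 · e^0.011950 = 91.2770 × 1.012022 = £92.37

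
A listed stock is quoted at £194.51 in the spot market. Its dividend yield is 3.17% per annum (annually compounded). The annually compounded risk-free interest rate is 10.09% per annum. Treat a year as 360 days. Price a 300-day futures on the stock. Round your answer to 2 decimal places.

F = S · (1+r)^T / (1+q)^T
= 194.51 × 1.083403 / 1.026348 = 194.51 × 1.055590
F = £205.32

£205.32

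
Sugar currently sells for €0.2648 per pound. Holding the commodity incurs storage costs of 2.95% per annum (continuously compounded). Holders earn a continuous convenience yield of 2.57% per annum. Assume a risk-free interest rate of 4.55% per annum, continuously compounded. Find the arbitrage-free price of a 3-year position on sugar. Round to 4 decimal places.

Net carry = r + u − y = 0.0455 + 0.0295 − 0.0257 = 0.0493
F = S·e^((r+u−y)T) = 0.2648 · e^(0.0493 × 3) = 0.2648 · e^0.147900
= 0.2648 × 1.159397 = €0.3070 per pound

€0.3070 per pound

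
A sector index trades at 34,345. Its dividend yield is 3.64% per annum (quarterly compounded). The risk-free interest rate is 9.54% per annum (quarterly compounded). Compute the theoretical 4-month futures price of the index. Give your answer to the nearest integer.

F = S · (1+r/4)^(4T) / (1+q/4)^(4T)
= 34345 × 1.031926 / 1.012152 = 34345 × 1.019537
F = 35,016

35,016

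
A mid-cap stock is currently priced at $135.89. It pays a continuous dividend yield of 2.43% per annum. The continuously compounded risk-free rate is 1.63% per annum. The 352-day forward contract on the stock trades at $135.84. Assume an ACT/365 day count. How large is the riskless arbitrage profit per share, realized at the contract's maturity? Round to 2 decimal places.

Fair forward: F* = S·e^(carry·T), with carry = (r − q) = 0.0163 − 0.0243 = -0.0080
F* = 135.89 · e^(-0.0080 × 352/365) = 135.89 · e^-0.007715 = 135.89 × 0.992315 = $134.8457
Market $135.84 > fair $134.8457: forward overpriced → cash-and-carry (buy spot, short the forward).
At maturity, profit = |F_mkt − F*| = |135.84 − 134.8457| = $0.99 per share

$0.99 per share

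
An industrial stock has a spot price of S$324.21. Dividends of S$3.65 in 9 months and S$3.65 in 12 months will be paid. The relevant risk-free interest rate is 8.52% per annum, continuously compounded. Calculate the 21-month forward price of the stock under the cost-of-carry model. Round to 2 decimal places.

PV(dividends) I = 3.65·e^(−0.0852·9/12) + 3.65·e^(−0.0852·12/12)
I = 3.4241 + 3.3519 = 6.7760
F = (S − I)·e^(rT) = (324.21 − 6.7760) · e^(0.0852·21/12)
= 317.4340 · e^0.149100 = 317.4340 × 1.160789 = S$368.47

S$368.47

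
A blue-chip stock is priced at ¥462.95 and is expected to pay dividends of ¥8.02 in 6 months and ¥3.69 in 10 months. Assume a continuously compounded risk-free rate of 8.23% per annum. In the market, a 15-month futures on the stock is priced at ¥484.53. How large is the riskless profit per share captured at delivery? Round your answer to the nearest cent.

PV(dividends) I = 8.02·e^(−0.0823·6/12) + 3.69·e^(−0.0823·10/12) = 11.1421
Fair futures F* = (S − I)·e^(rT) = (462.95 − 11.1421)·e^0.102875 = 451.8079 × 1.108353 = 500.7626
Market ¥484.53 < fair 500.7626: forward underpriced → reverse cash-and-carry (short the stock, invest proceeds at r, pay the dividends, go long the forward).
Profit at T = |F_mkt − F*| = |484.53 − 500.7626| = ¥16.23 per share

¥16.23 per share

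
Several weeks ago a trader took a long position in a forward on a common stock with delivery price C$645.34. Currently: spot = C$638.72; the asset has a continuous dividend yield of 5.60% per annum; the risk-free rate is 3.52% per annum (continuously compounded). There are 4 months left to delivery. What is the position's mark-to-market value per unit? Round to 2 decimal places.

-C$10.90

Current fair forward for the remaining 4 months: F = S·e^((r − q)·T), (r − q) = 0.0352 − 0.0560 = -0.0208
F = 638.72 · e^(-0.0208 × 4/12) = 638.72 × 0.993091 = 634.3071
Value of long forward = (F − K)·e^(−rT) = (634.3071 − 645.34) · e^(−0.0352·4/12)
= -11.0329 × 0.988335 = -10.90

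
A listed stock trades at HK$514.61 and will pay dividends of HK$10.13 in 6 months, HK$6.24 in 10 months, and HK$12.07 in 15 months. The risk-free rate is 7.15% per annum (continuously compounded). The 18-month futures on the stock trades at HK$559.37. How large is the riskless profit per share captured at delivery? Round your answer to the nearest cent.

PV(dividends) I = 10.13·e^(−0.0715·6/12) + 6.24·e^(−0.0715·10/12) + 12.07·e^(−0.0715·15/12) = 26.6914
Fair futures F* = (S − I)·e^(rT) = (514.61 − 26.6914)·e^0.107250 = 487.9186 × 1.113213 = 543.1573
Market HK$559.37 > fair 543.1573: forward overpriced → cash-and-carry (borrow at r, buy the stock and collect the dividends, short the forward).
Profit at T = |F_mkt − F*| = |559.37 − 543.1573| = HK$16.21 per share

HK$16.21 per share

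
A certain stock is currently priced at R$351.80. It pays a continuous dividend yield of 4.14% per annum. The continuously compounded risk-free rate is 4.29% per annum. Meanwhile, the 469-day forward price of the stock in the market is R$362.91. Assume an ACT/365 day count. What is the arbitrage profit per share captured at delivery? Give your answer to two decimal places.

R$10.43 per share

Fair forward: F* = S·e^(carry·T), with carry = (r − q) = 0.0429 − 0.0414 = 0.0015
F* = 351.80 · e^(0.0015 × 469/365) = 351.80 · e^0.001927 = 351.80 × 1.001929 = R$352.4786
Market R$362.91 > fair R$352.4786: forward overpriced → cash-and-carry (buy spot, short the forward).
At maturity, profit = |F_mkt − F*| = |362.91 − 352.4786| = R$10.43 per share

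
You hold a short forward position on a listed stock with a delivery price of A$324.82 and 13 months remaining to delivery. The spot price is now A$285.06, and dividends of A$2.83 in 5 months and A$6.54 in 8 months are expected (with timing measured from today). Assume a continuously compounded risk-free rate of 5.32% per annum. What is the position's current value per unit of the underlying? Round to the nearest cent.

A$30.65

PV(remaining dividends) I = 2.83·e^(−0.0532·5/12) + 6.54·e^(−0.0532·8/12) = 9.0801
Current forward F = (S − I)·e^(rT) = (285.06 − 9.0801)·e^(0.0532·13/12) = 275.9799 × 1.059327 = 292.3530
Value (long) = (F − K)·e^(−rT) = (292.3530 − 324.82) × 0.943996 = -30.6487
Short position value = −(long value) = A$30.65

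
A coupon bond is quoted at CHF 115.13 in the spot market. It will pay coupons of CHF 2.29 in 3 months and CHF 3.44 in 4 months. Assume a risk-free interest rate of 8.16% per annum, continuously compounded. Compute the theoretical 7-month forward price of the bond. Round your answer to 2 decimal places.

CHF 114.88

PV(coupons) I = 2.29·e^(−0.0816·3/12) + 3.44·e^(−0.0816·4/12)
I = 2.2438 + 3.3477 = 5.5915
F = (S − I)·e^(rT) = (115.13 − 5.5915) · e^(0.0816·7/12)
= 109.5385 · e^0.047600 = 109.5385 × 1.048751 = CHF 114.88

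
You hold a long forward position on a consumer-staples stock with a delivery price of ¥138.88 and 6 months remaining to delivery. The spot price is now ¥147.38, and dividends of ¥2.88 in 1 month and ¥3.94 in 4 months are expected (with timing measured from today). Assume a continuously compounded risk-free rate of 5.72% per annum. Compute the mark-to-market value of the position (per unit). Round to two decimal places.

¥5.68

PV(remaining dividends) I = 2.88·e^(−0.0572·1/12) + 3.94·e^(−0.0572·4/12) = 6.7319
Current forward F = (S − I)·e^(rT) = (147.38 − 6.7319)·e^(0.0572·6/12) = 140.6481 × 1.029013 = 144.7287
Value (long) = (F − K)·e^(−rT) = (144.7287 − 138.88) × 0.971805 = 5.6838
Value = ¥5.68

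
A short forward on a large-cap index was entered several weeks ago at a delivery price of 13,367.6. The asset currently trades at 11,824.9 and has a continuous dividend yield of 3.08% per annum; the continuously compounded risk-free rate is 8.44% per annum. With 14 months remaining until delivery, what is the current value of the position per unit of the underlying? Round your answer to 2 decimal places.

Current fair forward for the remaining 14 months: F = S·e^((r − q)·T), (r − q) = 0.0844 − 0.0308 = 0.0536
F = 11824.9 · e^(0.0536 × 14/12) = 11824.9 × 1.06452994 = 12587.9601
Value of long forward = (F − K)·e^(−rT) = (12587.9601 − 13367.6) · e^(−0.0844·14/12)
= -779.6399 × 0.90622590 = -706.53
Short position value = −(long value) = 706.53

706.53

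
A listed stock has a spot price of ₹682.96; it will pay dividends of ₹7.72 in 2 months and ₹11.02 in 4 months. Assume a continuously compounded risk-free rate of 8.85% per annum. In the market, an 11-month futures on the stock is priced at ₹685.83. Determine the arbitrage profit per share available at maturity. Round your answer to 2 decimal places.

PV(dividends) I = 7.72·e^(−0.0885·2/12) + 11.02·e^(−0.0885·4/12) = 18.3066
Fair futures F* = (S − I)·e^(rT) = (682.96 − 18.3066)·e^0.081125 = 664.6534 × 1.084506 = 720.8206
Market ₹685.83 < fair 720.8206: forward underpriced → reverse cash-and-carry (short the stock, invest proceeds at r, pay the dividends, go long the forward).
Profit at T = |F_mkt − F*| = |685.83 − 720.8206| = ₹34.99 per share

₹34.99 per share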